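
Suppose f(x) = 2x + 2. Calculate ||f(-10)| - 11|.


f(-10) = -18
|-18| = 18
|18 - 11| = 7

7


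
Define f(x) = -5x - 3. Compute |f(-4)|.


17


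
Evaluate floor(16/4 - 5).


16/4 = 4
4 - 5 = -1
floor(-1) = -1

-1


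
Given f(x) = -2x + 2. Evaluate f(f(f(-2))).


22


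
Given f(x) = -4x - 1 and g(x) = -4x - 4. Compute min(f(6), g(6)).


f(6) = -25
g(6) = -28
min = -28

-28


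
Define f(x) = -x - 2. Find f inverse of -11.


Solve -x - 2 = -11
x = (-11 + 2) / (-1) = 9

9


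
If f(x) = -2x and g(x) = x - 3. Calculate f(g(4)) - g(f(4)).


9


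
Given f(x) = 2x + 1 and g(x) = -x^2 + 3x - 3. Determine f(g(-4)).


g(-4) = -31
f(-31) = -61

-61


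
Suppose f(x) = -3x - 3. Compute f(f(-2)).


-12


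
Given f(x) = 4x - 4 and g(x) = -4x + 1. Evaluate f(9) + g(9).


-3


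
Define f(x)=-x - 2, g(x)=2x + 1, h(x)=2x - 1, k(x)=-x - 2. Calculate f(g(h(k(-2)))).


k(-2) = 0
h(0) = -1
g(-1) = -1
f(-1) = -1

-1


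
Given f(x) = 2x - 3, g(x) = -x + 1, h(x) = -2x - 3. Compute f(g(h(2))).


h(2) = -7
g(-7) = 8
f(8) = 13

13


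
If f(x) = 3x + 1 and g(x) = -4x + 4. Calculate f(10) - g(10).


f(10) = 31
g(10) = -36
Difference = 67

67


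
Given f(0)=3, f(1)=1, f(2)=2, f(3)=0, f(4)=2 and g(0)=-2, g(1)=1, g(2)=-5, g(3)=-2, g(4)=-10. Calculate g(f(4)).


f(4) = 2
g(2) = -5

-5


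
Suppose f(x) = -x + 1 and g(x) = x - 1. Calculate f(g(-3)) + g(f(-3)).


f(g(-3)) = 5
g(f(-3)) = 3
Sum = 8

8


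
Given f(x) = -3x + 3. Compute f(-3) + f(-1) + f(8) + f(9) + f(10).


f(-3) = 12
f(-1) = 6
f(8) = -21
f(9) = -24
f(10) = -27
Sum = -54

-54


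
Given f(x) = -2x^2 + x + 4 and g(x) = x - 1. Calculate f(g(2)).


g(2) = 1
f(1) = (-2)*(1)^2 + 1*(1) + 4 = 3

3


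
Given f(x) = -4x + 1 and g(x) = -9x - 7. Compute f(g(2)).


101


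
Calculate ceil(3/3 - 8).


3/3 = 1
1 - 8 = -7
ceil(-7) = -7

-7


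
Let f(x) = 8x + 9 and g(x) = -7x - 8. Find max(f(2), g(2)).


25


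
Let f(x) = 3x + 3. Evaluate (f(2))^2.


81


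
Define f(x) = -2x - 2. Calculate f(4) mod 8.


f(4) = -10
-10 mod 8 = 6

6


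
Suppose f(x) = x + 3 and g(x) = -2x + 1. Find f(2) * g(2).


f(2) = 5
g(2) = -3
Product = -15

-15


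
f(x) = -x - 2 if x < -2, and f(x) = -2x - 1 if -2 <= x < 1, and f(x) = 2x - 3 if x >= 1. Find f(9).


9 satisfies x >= 1
f(9) = 15

15


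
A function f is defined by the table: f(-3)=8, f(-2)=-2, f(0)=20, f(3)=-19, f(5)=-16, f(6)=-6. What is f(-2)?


-2


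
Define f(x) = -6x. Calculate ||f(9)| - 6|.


f(9) = -54
|-54| = 54
|54 - 6| = 48

48


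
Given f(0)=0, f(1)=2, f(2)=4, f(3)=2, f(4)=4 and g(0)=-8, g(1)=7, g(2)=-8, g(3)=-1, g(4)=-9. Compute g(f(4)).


f(4) = 4
g(4) = -9

-9


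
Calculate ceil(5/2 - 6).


5/2 = 2.5
2.5 - 6 = -3.5
ceil(-3.5) = -3

-3


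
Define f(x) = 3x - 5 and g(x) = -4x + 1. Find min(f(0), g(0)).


f(0) = -5
g(0) = 1
min = -5

-5


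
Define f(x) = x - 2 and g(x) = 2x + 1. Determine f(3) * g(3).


f(3) = 1
g(3) = 7
Product = 7

7


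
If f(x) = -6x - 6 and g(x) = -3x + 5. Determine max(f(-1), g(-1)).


f(-1) = 0
g(-1) = 8
max = 8

8


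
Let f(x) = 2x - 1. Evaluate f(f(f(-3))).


f(-3) = -7
f(-7) = -15
f(-15) = -31

-31


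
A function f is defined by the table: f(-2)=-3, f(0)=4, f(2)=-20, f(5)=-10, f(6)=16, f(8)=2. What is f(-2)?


Reading from the table at x = -2

-3


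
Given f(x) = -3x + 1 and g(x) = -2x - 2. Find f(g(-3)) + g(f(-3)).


f(g(-3)) = -11
g(f(-3)) = -22
Sum = -33

-33


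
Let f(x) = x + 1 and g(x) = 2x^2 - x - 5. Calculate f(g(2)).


g(2) = 1
f(1) = 2

2


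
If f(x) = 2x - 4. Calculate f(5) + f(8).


18


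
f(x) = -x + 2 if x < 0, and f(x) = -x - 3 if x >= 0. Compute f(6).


-9


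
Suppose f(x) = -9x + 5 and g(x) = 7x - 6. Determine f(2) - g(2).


f(2) = -13
g(2) = 8
Difference = -21

-21


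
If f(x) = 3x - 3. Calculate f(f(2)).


6


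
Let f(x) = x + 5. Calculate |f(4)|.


f(4) = 9
|9| = 9

9


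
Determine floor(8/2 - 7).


-3


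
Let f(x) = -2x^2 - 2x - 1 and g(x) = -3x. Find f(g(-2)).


g(-2) = 6
f(6) = (-2)*(6)^2 - 2*(6) - 1 = -85

-85


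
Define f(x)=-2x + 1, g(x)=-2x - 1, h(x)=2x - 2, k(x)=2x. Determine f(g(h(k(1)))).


11


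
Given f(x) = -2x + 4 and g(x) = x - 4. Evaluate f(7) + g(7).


f(7) = -10
g(7) = 3
Sum = -7

-7


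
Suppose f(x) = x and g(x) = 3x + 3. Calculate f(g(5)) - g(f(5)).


f(g(5)) = 18
g(f(5)) = 18
Difference = 0

0


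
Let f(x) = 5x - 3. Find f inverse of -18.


Solve 5x - 3 = -18
x = (-18 + 3) / 5 = -3

-3


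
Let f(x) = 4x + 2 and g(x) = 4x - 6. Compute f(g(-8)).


g(-8) = -38
f(-38) = -150

-150


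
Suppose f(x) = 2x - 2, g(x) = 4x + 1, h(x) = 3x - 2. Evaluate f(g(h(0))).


h(0) = -2
g(-2) = -7
f(-7) = -16

-16


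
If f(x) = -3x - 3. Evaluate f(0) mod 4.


1


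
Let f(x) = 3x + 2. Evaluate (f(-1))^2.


f(-1) = -1
(-1)^2 = 1

1


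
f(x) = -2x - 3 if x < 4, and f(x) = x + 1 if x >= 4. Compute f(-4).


5


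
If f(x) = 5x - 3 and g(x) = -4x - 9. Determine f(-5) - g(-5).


-39


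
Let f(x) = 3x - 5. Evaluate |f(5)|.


f(5) = 10
|10| = 10

10


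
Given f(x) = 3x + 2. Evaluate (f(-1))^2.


f(-1) = -1
(-1)^2 = 1

1


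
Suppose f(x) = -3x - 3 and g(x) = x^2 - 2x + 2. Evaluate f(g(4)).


g(4) = 10
f(10) = -33

-33


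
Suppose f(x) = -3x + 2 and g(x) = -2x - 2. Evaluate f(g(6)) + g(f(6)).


f(g(6)) = 44
g(f(6)) = 30
Sum = 74

74


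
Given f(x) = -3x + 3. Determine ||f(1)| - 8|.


f(1) = 0
|0| = 0
|0 - 8| = 8

8


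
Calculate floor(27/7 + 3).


27/7 = 3.8571
3.8571 + 3 = 6.8571
floor(6.8571) = 6

6


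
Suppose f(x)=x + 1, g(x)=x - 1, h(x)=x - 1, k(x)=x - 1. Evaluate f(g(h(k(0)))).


k(0) = -1
h(-1) = -2
g(-2) = -3
f(-3) = -2

-2


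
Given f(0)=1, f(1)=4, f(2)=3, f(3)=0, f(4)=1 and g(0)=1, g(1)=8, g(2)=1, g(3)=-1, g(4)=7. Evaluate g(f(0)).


f(0) = 1
g(1) = 8

8


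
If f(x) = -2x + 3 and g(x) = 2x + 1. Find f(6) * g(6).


f(6) = -9
g(6) = 13
Product = -117

-117


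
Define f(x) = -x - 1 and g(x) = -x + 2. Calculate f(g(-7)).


g(-7) = 9
f(9) = -10

-10


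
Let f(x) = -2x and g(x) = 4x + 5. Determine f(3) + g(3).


f(3) = -6
g(3) = 17
Sum = 11

11


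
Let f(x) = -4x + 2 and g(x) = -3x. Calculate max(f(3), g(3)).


f(3) = -10
g(3) = -9
max = -9

-9


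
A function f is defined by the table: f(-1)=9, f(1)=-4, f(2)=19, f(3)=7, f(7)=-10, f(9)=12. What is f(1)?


Reading from the table at x = 1

-4


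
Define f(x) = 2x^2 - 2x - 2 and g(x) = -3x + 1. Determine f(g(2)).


58


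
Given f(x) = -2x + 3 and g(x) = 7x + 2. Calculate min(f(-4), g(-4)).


f(-4) = 11
g(-4) = -26
min = -26

-26


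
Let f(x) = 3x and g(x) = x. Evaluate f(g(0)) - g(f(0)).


0


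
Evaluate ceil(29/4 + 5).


29/4 = 7.25
7.25 + 5 = 12.25
ceil(12.25) = 13

13


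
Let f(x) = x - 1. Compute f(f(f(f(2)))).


f(2) = 1
f(1) = 0
f(0) = -1
f(-1) = -2

-2


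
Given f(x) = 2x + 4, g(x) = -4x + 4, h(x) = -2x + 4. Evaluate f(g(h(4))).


h(4) = -4
g(-4) = 20
f(20) = 44

44


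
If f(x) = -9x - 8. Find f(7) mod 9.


f(7) = -71
-71 mod 9 = 1

1


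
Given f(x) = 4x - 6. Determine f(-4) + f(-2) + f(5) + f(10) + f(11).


f(-4) = -22
f(-2) = -14
f(5) = 14
f(10) = 34
f(11) = 38
Sum = 50

50


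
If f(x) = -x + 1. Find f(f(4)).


f(4) = -3
f(-3) = 4

4


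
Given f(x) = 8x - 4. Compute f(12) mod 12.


f(12) = 92
92 mod 12 = 8

8


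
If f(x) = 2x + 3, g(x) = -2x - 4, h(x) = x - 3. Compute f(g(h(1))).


3


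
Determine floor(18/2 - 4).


5


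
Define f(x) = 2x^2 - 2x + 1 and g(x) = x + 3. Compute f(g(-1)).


g(-1) = 2
f(2) = 2*(2)^2 - 2*(2) + 1 = 5

5


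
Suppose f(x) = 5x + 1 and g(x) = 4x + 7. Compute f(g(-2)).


g(-2) = -1
f(-1) = -4

-4


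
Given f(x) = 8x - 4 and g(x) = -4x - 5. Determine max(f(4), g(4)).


f(4) = 28
g(4) = -21
max = 28

28


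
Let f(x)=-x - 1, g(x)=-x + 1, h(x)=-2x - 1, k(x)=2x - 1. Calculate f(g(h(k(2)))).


k(2) = 3
h(3) = -7
g(-7) = 8
f(8) = -9

-9


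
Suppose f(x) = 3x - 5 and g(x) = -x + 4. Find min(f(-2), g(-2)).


f(-2) = -11
g(-2) = 6
min = -11

-11


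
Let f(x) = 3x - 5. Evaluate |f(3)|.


f(3) = 4
|4| = 4

4


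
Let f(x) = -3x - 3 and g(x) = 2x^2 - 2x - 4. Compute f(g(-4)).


g(-4) = 36
f(36) = -111

-111


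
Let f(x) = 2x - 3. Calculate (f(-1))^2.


f(-1) = -5
(-5)^2 = 25

25


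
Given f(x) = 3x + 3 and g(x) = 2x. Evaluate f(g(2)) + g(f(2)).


33


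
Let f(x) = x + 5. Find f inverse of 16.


11


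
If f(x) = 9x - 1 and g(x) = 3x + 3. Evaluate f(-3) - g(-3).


f(-3) = -28
g(-3) = -6
Difference = -22

-22


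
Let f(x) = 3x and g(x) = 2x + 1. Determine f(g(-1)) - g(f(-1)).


f(g(-1)) = -3
g(f(-1)) = -5
Difference = 2

2


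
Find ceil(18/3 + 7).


18/3 = 6
6 + 7 = 13
ceil(13) = 13

13


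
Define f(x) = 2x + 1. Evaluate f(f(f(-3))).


f(-3) = -5
f(-5) = -9
f(-9) = -17

-17


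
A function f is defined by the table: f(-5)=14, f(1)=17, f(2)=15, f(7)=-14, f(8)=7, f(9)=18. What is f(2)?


Reading from the table at x = 2

15


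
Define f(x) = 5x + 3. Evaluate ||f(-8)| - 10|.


f(-8) = -37
|-37| = 37
|37 - 10| = 27

27


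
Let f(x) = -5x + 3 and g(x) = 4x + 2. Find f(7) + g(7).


f(7) = -32
g(7) = 30
Sum = -2

-2


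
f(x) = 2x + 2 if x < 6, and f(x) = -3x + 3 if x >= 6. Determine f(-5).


-5 satisfies x < 6
f(-5) = -8

-8


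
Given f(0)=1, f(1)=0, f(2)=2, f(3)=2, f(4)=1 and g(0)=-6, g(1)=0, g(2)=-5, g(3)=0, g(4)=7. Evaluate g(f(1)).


-6


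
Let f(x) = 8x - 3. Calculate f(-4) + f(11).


50


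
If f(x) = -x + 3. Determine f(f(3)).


f(3) = 0
f(0) = 3

3


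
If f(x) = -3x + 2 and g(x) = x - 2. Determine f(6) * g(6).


f(6) = -16
g(6) = 4
Product = -64

-64


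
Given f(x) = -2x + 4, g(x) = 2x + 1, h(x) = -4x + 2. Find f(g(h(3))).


h(3) = -10
g(-10) = -19
f(-19) = 42

42


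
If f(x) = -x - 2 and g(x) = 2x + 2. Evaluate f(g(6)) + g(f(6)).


f(g(6)) = -16
g(f(6)) = -14
Sum = -30

-30


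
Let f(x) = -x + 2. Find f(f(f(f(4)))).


f(4) = -2
f(-2) = 4
f(4) = -2
f(-2) = 4

4


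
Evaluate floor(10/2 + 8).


13


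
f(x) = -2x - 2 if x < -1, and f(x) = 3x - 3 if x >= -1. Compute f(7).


7 satisfies x >= -1
f(7) = 18

18


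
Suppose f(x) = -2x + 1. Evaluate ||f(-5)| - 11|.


f(-5) = 11
|11| = 11
|11 - 11| = 0

0


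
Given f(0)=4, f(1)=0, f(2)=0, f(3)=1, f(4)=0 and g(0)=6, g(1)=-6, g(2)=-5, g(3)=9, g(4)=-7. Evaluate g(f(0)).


f(0) = 4
g(4) = -7

-7


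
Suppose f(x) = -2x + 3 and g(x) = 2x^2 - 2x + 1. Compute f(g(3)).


g(3) = 13
f(13) = -23

-23


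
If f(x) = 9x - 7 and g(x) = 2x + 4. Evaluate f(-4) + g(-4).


f(-4) = -43
g(-4) = -4
Sum = -47

-47


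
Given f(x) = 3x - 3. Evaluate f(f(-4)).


f(-4) = -15
f(-15) = -48

-48


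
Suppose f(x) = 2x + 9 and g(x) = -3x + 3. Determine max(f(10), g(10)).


f(10) = 29
g(10) = -27
max = 29

29


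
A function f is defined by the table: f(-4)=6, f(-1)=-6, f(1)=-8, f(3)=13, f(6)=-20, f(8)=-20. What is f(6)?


Reading from the table at x = 6

-20


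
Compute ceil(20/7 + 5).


20/7 = 2.8571
2.8571 + 5 = 7.8571
ceil(7.8571) = 8

8


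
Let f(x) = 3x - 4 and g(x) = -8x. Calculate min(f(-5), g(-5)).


-19


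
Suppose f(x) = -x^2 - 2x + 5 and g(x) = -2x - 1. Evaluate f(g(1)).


g(1) = -3
f(-3) = (-1)*(-3)^2 - 2*(-3) + 5 = 2

2


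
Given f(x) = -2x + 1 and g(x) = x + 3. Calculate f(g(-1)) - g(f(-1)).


-9


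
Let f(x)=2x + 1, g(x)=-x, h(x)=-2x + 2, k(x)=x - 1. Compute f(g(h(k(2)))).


1


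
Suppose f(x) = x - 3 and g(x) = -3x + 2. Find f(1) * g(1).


f(1) = -2
g(1) = -1
Product = 2

2


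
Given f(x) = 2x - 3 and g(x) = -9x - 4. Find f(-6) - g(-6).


f(-6) = -15
g(-6) = 50
Difference = -65

-65


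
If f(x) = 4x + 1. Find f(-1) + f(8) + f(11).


f(-1) = -3
f(8) = 33
f(11) = 45
Sum = 75

75


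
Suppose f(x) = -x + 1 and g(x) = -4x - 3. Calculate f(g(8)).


g(8) = -35
f(-35) = 36

36


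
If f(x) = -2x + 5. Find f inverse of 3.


Solve -2x + 5 = 3
x = (3 - 5) / (-2) = 1

1


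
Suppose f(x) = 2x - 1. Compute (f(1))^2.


f(1) = 1
(1)^2 = 1

1


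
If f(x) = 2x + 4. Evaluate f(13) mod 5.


f(13) = 30
30 mod 5 = 0

0


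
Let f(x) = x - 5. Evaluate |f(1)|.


4


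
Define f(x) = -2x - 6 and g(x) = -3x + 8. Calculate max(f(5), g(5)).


f(5) = -16
g(5) = -7
max = -7

-7


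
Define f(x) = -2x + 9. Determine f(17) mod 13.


f(17) = -25
-25 mod 13 = 1

1


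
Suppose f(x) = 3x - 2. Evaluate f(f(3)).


f(3) = 7
f(7) = 19

19


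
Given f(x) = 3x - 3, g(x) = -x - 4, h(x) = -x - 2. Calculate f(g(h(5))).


h(5) = -7
g(-7) = 3
f(3) = 6

6


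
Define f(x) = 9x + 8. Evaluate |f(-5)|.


f(-5) = -37
|-37| = 37

37


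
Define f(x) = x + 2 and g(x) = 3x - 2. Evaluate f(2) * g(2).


f(2) = 4
g(2) = 4
Product = 16

16


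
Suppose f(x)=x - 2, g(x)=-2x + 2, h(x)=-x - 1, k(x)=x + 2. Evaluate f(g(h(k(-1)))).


k(-1) = 1
h(1) = -2
g(-2) = 6
f(6) = 4

4


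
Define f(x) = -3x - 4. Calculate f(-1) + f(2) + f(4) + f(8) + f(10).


-89


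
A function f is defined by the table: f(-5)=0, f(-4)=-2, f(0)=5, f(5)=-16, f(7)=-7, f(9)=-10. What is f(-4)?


Reading from the table at x = -4

-2


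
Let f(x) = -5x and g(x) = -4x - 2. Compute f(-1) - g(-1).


f(-1) = 5
g(-1) = 2
Difference = 3

3


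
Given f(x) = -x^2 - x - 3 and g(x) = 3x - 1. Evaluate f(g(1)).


g(1) = 2
f(2) = (-1)*(2)^2 - 1*(2) - 3 = -9

-9


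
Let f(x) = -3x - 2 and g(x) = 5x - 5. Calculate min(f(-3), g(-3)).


f(-3) = 7
g(-3) = -20
min = -20

-20


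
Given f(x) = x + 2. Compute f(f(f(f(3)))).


f(3) = 5
f(5) = 7
f(7) = 9
f(9) = 11

11


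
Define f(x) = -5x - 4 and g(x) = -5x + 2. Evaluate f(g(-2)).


g(-2) = 12
f(12) = -64

-64


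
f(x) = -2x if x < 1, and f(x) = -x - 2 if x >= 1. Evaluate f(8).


8 satisfies x >= 1
f(8) = -10

-10


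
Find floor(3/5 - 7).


3/5 = 0.6
0.6 - 7 = -6.4
floor(-6.4) = -7

-7


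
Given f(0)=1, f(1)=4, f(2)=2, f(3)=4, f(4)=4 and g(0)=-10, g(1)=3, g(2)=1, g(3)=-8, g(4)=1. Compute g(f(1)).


f(1) = 4
g(4) = 1

1


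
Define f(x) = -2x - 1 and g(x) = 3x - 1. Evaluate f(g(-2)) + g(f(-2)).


21


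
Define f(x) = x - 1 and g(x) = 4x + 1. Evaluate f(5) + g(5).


25


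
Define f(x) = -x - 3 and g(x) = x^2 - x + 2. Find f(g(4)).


g(4) = 14
f(14) = -17

-17


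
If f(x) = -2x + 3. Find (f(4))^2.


25


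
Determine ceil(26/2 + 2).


26/2 = 13
13 + 2 = 15
ceil(15) = 15

15


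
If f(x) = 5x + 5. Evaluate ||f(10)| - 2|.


53


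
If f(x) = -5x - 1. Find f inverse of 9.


Solve -5x - 1 = 9
x = (9 + 1) / (-5) = -2

-2


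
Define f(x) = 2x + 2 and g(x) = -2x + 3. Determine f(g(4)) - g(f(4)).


f(g(4)) = -8
g(f(4)) = -17
Difference = 9

9


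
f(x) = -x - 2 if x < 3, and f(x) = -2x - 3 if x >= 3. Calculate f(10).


10 satisfies x >= 3
f(10) = -23

-23


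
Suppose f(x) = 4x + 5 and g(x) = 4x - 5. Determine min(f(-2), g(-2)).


f(-2) = -3
g(-2) = -13
min = -13

-13


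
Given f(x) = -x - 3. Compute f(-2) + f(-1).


f(-2) = -1
f(-1) = -2
Sum = -3

-3


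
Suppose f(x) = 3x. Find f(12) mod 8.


4


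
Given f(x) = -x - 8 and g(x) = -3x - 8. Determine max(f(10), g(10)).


-18


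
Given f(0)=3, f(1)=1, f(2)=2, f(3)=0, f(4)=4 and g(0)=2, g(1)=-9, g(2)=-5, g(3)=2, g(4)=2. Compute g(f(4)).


f(4) = 4
g(4) = 2

2


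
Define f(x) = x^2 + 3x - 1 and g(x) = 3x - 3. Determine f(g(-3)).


g(-3) = -12
f(-12) = 1*(-12)^2 + 3*(-12) - 1 = 107

107


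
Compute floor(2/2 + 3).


2/2 = 1
1 + 3 = 4
floor(4) = 4

4


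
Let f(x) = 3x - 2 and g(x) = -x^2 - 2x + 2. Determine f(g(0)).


4


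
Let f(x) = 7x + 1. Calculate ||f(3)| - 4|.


f(3) = 22
|22| = 22
|22 - 4| = 18

18


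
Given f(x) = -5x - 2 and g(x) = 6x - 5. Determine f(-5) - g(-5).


f(-5) = 23
g(-5) = -35
Difference = 58

58


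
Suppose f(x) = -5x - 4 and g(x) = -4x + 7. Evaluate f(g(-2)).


g(-2) = 15
f(15) = -79

-79


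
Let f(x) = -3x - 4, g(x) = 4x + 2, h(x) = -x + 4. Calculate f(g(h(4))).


h(4) = 0
g(0) = 2
f(2) = -10

-10


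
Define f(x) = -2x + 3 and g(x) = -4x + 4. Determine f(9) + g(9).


f(9) = -15
g(9) = -32
Sum = -47

-47


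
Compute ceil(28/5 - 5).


1


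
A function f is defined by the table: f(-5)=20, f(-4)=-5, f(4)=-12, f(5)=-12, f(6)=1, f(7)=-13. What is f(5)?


-12


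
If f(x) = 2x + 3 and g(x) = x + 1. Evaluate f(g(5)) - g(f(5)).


f(g(5)) = 15
g(f(5)) = 14
Difference = 1

1


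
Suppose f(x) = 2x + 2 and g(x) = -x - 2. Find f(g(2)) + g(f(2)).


f(g(2)) = -6
g(f(2)) = -8
Sum = -14

-14


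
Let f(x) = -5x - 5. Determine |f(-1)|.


f(-1) = 0
|0| = 0

0


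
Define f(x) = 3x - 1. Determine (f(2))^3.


f(2) = 5
(5)^3 = 125

125


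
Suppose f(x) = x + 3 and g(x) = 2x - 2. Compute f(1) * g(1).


f(1) = 4
g(1) = 0
Product = 0

0


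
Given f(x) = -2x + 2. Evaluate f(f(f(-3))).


f(-3) = 8
f(8) = -14
f(-14) = 30

30


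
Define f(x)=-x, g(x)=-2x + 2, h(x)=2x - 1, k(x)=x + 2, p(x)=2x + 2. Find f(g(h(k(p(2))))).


p(2) = 6
k(6) = 8
h(8) = 15
g(15) = -28
f(-28) = 28

28


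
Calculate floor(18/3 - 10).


-4


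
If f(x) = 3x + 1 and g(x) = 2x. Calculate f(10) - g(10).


f(10) = 31
g(10) = 20
Difference = 11

11


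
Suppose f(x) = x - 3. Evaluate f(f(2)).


f(2) = -1
f(-1) = -4

-4


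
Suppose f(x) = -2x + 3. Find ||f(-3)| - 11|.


f(-3) = 9
|9| = 9
|9 - 11| = 2

2


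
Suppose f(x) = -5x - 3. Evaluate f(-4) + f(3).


f(-4) = 17
f(3) = -18
Sum = -1

-1


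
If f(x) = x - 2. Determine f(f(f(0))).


f(0) = -2
f(-2) = -4
f(-4) = -6

-6


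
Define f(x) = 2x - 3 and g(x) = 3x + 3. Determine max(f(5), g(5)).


f(5) = 7
g(5) = 18
max = 18

18


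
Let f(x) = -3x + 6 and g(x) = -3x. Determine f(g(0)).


6


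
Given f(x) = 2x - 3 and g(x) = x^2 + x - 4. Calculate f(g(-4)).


g(-4) = 8
f(8) = 13

13


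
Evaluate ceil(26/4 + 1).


26/4 = 6.5
6.5 + 1 = 7.5
ceil(7.5) = 8

8


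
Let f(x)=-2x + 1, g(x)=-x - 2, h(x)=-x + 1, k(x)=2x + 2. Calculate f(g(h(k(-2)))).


k(-2) = -2
h(-2) = 3
g(3) = -5
f(-5) = 11

11


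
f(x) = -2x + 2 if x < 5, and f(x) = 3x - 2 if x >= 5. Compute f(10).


10 satisfies x >= 5
f(10) = 28

28


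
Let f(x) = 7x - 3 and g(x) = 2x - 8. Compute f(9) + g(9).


70


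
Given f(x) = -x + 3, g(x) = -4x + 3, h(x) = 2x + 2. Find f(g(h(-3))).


h(-3) = -4
g(-4) = 19
f(19) = -16

-16


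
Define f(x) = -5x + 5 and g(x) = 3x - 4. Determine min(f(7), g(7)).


f(7) = -30
g(7) = 17
min = -30

-30


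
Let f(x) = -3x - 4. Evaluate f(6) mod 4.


2


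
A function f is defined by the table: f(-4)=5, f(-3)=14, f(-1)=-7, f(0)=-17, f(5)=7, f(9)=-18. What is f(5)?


Reading from the table at x = 5

7


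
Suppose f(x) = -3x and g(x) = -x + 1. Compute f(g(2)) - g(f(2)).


f(g(2)) = 3
g(f(2)) = 7
Difference = -4

-4


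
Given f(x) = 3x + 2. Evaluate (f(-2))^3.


f(-2) = -4
(-4)^3 = -64

-64


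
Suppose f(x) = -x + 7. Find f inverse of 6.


1


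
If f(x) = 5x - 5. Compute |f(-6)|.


f(-6) = -35
|-35| = 35

35


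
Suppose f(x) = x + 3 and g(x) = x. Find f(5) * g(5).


f(5) = 8
g(5) = 5
Product = 40

40


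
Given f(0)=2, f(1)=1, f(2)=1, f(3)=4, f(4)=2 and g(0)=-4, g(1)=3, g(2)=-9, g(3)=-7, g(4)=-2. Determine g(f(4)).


f(4) = 2
g(2) = -9

-9


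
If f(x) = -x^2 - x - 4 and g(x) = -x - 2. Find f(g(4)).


g(4) = -6
f(-6) = (-1)*(-6)^2 - 1*(-6) - 4 = -34

-34


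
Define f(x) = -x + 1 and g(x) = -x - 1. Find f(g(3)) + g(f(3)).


f(g(3)) = 5
g(f(3)) = 1
Sum = 6

6


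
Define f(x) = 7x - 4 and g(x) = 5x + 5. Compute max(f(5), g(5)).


f(5) = 31
g(5) = 30
max = 31

31


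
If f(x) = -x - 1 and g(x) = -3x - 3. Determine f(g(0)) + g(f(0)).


2


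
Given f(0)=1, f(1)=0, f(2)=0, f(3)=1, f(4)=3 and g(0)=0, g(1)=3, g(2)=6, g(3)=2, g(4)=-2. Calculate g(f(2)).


f(2) = 0
g(0) = 0

0


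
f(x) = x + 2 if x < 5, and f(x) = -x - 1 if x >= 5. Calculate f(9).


9 satisfies x >= 5
f(9) = -10

-10


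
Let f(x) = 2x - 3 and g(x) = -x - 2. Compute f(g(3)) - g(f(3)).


f(g(3)) = -13
g(f(3)) = -5
Difference = -8

-8


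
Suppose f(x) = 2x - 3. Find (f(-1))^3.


f(-1) = -5
(-5)^3 = -125

-125


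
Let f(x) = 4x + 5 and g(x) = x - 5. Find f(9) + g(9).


45


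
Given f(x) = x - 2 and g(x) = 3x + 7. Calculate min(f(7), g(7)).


f(7) = 5
g(7) = 28
min = 5

5


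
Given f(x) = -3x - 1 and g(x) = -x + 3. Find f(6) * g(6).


f(6) = -19
g(6) = -3
Product = 57

57


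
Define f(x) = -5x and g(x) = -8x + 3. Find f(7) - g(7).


f(7) = -35
g(7) = -53
Difference = 18

18


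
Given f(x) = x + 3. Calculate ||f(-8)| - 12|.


f(-8) = -5
|-5| = 5
|5 - 12| = 7

7


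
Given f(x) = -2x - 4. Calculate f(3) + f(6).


f(3) = -10
f(6) = -16
Sum = -26

-26


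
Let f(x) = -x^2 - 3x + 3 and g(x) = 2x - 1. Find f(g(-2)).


-7


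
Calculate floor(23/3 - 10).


23/3 = 7.6667
7.6667 - 10 = -2.3333
floor(-2.3333) = -3

-3


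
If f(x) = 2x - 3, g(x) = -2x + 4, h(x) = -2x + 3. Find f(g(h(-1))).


h(-1) = 5
g(5) = -6
f(-6) = -15

-15


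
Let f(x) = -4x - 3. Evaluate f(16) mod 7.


f(16) = -67
-67 mod 7 = 3

3


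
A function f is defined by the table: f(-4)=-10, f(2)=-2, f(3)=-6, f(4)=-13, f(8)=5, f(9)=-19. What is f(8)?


Reading from the table at x = 8

5


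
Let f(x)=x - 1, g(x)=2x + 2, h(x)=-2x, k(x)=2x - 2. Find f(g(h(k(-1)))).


k(-1) = -4
h(-4) = 8
g(8) = 18
f(18) = 17

17


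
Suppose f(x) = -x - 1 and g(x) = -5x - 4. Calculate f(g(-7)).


-32


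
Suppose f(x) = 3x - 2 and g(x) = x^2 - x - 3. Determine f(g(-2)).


g(-2) = 3
f(3) = 7

7


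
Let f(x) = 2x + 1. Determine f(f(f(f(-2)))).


f(-2) = -3
f(-3) = -5
f(-5) = -9
f(-9) = -17

-17


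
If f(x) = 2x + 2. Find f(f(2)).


f(2) = 6
f(6) = 14

14


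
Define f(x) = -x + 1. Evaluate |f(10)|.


9


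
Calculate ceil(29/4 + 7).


29/4 = 7.25
7.25 + 7 = 14.25
ceil(14.25) = 15

15


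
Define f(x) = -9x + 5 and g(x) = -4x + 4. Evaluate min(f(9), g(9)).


f(9) = -76
g(9) = -32
min = -76

-76


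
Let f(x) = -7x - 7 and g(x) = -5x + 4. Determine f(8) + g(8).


f(8) = -63
g(8) = -36
Sum = -99

-99


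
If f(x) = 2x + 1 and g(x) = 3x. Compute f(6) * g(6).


f(6) = 13
g(6) = 18
Product = 234

234


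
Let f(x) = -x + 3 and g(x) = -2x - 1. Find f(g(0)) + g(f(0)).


f(g(0)) = 4
g(f(0)) = -7
Sum = -3

-3


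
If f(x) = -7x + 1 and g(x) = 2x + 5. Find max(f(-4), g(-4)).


29


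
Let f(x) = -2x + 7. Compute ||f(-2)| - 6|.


f(-2) = 11
|11| = 11
|11 - 6| = 5

5


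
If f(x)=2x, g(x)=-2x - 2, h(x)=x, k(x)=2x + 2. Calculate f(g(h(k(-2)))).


k(-2) = -2
h(-2) = -2
g(-2) = 2
f(2) = 4

4


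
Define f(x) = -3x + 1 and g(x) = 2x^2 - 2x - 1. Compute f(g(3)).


-32


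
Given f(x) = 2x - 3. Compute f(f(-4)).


f(-4) = -11
f(-11) = -25

-25


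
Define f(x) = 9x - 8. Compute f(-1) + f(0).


f(-1) = -17
f(0) = -8
Sum = -25

-25


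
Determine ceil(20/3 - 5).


20/3 = 6.6667
6.6667 - 5 = 1.6667
ceil(1.6667) = 2

2


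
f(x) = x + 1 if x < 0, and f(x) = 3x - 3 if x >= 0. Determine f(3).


3 satisfies x >= 0
f(3) = 6

6


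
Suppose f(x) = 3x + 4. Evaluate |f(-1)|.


f(-1) = 1
|1| = 1

1


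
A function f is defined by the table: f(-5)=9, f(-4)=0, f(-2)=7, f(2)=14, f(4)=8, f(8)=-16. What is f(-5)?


9


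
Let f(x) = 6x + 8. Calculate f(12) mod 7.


f(12) = 80
80 mod 7 = 3

3


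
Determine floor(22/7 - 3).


22/7 = 3.1429
3.1429 - 3 = 0.1429
floor(0.1429) = 0

0


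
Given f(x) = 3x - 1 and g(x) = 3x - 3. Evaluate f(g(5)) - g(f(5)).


f(g(5)) = 35
g(f(5)) = 39
Difference = -4

-4


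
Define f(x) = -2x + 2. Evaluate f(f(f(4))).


f(4) = -6
f(-6) = 14
f(14) = -26

-26


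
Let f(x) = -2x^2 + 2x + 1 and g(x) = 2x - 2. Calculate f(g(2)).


g(2) = 2
f(2) = (-2)*(2)^2 + 2*(2) + 1 = -3

-3


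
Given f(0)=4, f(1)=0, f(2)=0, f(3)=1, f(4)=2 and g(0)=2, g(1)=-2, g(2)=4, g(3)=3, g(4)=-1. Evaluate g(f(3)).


f(3) = 1
g(1) = -2

-2


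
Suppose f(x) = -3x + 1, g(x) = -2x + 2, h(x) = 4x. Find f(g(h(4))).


91


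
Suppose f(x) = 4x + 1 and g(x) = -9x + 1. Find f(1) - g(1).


f(1) = 5
g(1) = -8
Difference = 13

13


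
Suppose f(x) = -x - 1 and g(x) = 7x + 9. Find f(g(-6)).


g(-6) = -33
f(-33) = 32

32


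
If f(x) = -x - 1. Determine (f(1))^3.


-8


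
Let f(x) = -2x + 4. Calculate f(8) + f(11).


f(8) = -12
f(11) = -18
Sum = -30

-30


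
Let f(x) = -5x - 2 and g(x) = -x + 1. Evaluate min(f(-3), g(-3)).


f(-3) = 13
g(-3) = 4
min = 4

4


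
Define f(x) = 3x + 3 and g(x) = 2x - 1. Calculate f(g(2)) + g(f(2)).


f(g(2)) = 12
g(f(2)) = 17
Sum = 29

29


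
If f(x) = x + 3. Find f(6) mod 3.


f(6) = 9
9 mod 3 = 0

0


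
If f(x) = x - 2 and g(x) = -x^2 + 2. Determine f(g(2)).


g(2) = -2
f(-2) = -4

-4


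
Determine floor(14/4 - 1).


14/4 = 3.5
3.5 - 1 = 2.5
floor(2.5) = 2

2


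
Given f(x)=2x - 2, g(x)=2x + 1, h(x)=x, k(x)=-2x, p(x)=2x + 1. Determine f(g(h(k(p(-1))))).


p(-1) = -1
k(-1) = 2
h(2) = 2
g(2) = 5
f(5) = 8

8


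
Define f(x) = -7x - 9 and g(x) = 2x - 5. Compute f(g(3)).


g(3) = 1
f(1) = -16

-16


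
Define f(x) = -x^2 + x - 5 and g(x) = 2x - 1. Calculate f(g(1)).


g(1) = 1
f(1) = (-1)*(1)^2 + 1*(1) - 5 = -5

-5


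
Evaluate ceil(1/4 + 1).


1/4 = 0.25
0.25 + 1 = 1.25
ceil(1.25) = 2

2


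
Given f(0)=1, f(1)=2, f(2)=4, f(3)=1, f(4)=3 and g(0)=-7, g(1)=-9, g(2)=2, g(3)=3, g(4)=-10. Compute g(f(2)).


f(2) = 4
g(4) = -10

-10


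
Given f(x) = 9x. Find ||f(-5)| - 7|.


f(-5) = -45
|-45| = 45
|45 - 7| = 38

38


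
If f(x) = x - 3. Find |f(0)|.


3


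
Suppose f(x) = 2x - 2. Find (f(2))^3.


f(2) = 2
(2)^3 = 8

8


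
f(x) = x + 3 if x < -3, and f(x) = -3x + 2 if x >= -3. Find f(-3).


-3 satisfies x >= -3
f(-3) = 11

11


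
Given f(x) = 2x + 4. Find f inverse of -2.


Solve 2x + 4 = -2
x = (-2 - 4) / 2 = -3

-3


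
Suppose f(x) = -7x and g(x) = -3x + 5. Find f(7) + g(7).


f(7) = -49
g(7) = -16
Sum = -65

-65


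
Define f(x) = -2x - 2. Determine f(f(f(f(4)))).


f(4) = -10
f(-10) = 18
f(18) = -38
f(-38) = 74

74


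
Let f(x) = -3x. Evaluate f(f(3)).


f(3) = -9
f(-9) = 27

27


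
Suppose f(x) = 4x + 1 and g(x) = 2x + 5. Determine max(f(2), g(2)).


f(2) = 9
g(2) = 9
max = 9

9


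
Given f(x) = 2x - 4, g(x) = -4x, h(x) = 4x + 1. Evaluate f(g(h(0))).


-12


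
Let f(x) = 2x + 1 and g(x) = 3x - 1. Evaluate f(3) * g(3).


56


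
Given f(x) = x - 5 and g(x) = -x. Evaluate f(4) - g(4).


3


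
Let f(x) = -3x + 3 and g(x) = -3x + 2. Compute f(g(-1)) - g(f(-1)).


f(g(-1)) = -12
g(f(-1)) = -16
Difference = 4

4


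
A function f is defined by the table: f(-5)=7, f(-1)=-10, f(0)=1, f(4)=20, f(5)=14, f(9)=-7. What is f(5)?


Reading from the table at x = 5

14


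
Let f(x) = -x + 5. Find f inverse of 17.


Solve -x + 5 = 17
x = (17 - 5) / (-1) = -12

-12


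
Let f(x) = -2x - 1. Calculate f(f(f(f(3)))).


53


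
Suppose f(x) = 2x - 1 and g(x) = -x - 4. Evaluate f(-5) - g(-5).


f(-5) = -11
g(-5) = 1
Difference = -12

-12


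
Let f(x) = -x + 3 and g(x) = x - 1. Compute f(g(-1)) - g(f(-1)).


f(g(-1)) = 5
g(f(-1)) = 3
Difference = 2

2


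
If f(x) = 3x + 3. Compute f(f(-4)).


f(-4) = -9
f(-9) = -24

-24


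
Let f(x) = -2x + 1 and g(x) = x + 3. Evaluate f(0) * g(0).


3


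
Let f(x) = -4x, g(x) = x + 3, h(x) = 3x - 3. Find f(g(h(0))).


h(0) = -3
g(-3) = 0
f(0) = 0

0


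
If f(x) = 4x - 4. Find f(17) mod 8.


f(17) = 64
64 mod 8 = 0

0


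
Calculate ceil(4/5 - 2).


-1


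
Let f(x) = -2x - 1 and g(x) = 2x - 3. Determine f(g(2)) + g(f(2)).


f(g(2)) = -3
g(f(2)) = -13
Sum = -16

-16


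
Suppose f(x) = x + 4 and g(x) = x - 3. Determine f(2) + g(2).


f(2) = 6
g(2) = -1
Sum = 5

5


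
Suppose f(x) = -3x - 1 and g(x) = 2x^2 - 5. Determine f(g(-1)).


g(-1) = -3
f(-3) = 8

8


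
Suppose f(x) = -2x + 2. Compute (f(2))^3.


f(2) = -2
(-2)^3 = -8

-8


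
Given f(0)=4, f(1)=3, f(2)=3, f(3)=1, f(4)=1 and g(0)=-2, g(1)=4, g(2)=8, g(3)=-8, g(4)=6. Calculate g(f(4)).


f(4) = 1
g(1) = 4

4


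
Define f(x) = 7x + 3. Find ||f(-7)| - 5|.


f(-7) = -46
|-46| = 46
|46 - 5| = 41

41


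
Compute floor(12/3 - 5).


12/3 = 4
4 - 5 = -1
floor(-1) = -1

-1


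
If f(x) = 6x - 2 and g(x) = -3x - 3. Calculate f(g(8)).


-164


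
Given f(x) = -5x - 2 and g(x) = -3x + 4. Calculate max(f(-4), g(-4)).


18


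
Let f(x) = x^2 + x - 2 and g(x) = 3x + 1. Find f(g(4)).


g(4) = 13
f(13) = 1*(13)^2 + 1*(13) - 2 = 180

180


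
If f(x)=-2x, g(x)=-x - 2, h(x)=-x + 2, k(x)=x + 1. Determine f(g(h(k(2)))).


2


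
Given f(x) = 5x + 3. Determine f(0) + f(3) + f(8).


f(0) = 3
f(3) = 18
f(8) = 43
Sum = 64

64


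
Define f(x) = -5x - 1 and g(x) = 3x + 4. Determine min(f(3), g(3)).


f(3) = -16
g(3) = 13
min = -16

-16


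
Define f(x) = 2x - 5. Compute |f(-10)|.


f(-10) = -25
|-25| = 25

25


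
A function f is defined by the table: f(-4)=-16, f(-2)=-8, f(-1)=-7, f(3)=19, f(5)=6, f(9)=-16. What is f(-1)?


Reading from the table at x = -1

-7


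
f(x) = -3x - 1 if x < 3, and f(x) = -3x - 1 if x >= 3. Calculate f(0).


-1


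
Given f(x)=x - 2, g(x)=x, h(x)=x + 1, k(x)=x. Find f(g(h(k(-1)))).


-2


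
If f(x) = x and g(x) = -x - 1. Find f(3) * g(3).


f(3) = 3
g(3) = -4
Product = -12

-12


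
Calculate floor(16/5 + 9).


16/5 = 3.2
3.2 + 9 = 12.2
floor(12.2) = 12

12


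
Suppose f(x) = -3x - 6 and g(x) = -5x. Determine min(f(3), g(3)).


f(3) = -15
g(3) = -15
min = -15

-15


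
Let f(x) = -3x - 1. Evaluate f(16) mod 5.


f(16) = -49
-49 mod 5 = 1

1


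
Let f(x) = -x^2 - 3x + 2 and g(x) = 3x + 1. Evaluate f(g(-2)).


g(-2) = -5
f(-5) = (-1)*(-5)^2 - 3*(-5) + 2 = -8

-8


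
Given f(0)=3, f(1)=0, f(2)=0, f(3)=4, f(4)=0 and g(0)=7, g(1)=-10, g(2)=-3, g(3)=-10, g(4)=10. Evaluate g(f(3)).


f(3) = 4
g(4) = 10

10


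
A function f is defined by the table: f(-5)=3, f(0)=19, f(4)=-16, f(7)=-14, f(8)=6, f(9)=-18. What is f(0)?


Reading from the table at x = 0

19


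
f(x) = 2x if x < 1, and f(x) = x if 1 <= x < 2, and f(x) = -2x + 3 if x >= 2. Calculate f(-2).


-2 satisfies x < 1
f(-2) = -4

-4


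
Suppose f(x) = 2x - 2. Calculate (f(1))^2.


f(1) = 0
(0)^2 = 0

0


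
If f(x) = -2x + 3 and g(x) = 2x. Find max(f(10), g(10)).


f(10) = -17
g(10) = 20
max = 20

20


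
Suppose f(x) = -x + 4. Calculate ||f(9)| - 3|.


f(9) = -5
|-5| = 5
|5 - 3| = 2

2


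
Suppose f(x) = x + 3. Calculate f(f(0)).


f(0) = 3
f(3) = 6

6


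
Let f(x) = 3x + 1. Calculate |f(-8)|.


f(-8) = -23
|-23| = 23

23


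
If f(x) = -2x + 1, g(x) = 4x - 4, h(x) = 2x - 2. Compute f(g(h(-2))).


h(-2) = -6
g(-6) = -28
f(-28) = 57

57


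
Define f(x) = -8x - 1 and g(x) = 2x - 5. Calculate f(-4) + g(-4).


f(-4) = 31
g(-4) = -13
Sum = 18

18


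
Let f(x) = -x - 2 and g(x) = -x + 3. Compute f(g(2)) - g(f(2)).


f(g(2)) = -3
g(f(2)) = 7
Difference = -10

-10


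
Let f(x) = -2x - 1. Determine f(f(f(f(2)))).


f(2) = -5
f(-5) = 9
f(9) = -19
f(-19) = 37

37


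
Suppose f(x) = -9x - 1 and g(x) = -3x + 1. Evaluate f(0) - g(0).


f(0) = -1
g(0) = 1
Difference = -2

-2


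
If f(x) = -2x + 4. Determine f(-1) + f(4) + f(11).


f(-1) = 6
f(4) = -4
f(11) = -18
Sum = -16

-16


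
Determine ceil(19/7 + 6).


19/7 = 2.7143
2.7143 + 6 = 8.7143
ceil(8.7143) = 9

9


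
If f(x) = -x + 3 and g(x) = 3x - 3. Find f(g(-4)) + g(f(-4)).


f(g(-4)) = 18
g(f(-4)) = 18
Sum = 36

36


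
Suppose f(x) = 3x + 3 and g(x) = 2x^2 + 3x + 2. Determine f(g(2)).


g(2) = 16
f(16) = 51

51


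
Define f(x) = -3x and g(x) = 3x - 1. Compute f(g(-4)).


g(-4) = -13
f(-13) = 39

39


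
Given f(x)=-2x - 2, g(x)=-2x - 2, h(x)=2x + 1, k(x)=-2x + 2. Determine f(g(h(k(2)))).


-10


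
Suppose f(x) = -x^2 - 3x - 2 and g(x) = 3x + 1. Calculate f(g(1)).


g(1) = 4
f(4) = (-1)*(4)^2 - 3*(4) - 2 = -30

-30


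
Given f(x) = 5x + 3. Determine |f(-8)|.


f(-8) = -37
|-37| = 37

37


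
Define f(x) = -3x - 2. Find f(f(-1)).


f(-1) = 1
f(1) = -5

-5


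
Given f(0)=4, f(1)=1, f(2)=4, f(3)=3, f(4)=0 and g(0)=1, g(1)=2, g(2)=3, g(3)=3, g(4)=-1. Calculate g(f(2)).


f(2) = 4
g(4) = -1

-1


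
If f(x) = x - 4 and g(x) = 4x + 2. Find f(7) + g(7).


f(7) = 3
g(7) = 30
Sum = 33

33


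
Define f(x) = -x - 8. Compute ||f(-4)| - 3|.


1


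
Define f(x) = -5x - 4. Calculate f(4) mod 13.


f(4) = -24
-24 mod 13 = 2

2


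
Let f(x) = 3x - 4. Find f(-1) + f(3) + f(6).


f(-1) = -7
f(3) = 5
f(6) = 14
Sum = 12

12


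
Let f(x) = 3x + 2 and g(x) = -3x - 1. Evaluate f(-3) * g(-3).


f(-3) = -7
g(-3) = 8
Product = -56

-56


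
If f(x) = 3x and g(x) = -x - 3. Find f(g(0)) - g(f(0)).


f(g(0)) = -9
g(f(0)) = -3
Difference = -6

-6


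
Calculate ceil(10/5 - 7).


10/5 = 2
2 - 7 = -5
ceil(-5) = -5

-5


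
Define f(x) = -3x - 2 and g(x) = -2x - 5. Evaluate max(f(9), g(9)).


f(9) = -29
g(9) = -23
max = -23

-23


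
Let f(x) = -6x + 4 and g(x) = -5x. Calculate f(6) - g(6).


f(6) = -32
g(6) = -30
Difference = -2

-2


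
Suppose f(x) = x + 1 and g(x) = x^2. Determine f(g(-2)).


g(-2) = 4
f(4) = 5

5


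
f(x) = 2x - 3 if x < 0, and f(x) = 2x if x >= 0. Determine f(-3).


-3 satisfies x < 0
f(-3) = -9

-9


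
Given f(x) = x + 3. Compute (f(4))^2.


49


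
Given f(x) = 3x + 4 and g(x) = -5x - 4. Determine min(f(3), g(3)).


f(3) = 13
g(3) = -19
min = -19

-19


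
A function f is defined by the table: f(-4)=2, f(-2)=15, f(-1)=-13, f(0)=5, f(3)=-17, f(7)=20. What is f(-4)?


Reading from the table at x = -4

2


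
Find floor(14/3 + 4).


14/3 = 4.6667
4.6667 + 4 = 8.6667
floor(8.6667) = 8

8


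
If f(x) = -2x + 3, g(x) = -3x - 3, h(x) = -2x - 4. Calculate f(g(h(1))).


h(1) = -6
g(-6) = 15
f(15) = -27

-27


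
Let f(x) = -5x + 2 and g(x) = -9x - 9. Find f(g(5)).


g(5) = -54
f(-54) = 272

272


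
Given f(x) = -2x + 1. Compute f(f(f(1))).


f(1) = -1
f(-1) = 3
f(3) = -5

-5


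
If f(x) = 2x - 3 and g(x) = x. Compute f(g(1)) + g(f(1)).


f(g(1)) = -1
g(f(1)) = -1
Sum = -2

-2


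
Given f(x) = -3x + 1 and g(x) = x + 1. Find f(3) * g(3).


-32


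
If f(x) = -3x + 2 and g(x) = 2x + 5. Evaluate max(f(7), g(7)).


f(7) = -19
g(7) = 19
max = 19

19


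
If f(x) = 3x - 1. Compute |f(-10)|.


31


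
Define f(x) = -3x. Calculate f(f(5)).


f(5) = -15
f(-15) = 45

45


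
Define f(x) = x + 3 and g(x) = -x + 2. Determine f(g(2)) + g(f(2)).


f(g(2)) = 3
g(f(2)) = -3
Sum = 0

0


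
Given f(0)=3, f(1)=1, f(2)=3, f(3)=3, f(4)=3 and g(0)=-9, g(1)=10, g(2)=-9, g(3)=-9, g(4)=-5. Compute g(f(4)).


f(4) = 3
g(3) = -9

-9


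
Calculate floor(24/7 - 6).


24/7 = 3.4286
3.4286 - 6 = -2.5714
floor(-2.5714) = -3

-3


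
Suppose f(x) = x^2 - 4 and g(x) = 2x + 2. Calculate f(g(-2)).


g(-2) = -2
f(-2) = 1*(-2)^2 - 4 = 0

0


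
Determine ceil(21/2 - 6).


21/2 = 10.5
10.5 - 6 = 4.5
ceil(4.5) = 5

5


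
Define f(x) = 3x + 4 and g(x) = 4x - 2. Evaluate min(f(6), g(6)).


f(6) = 22
g(6) = 22
min = 22

22


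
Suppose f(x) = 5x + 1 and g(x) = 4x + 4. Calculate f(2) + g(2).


23


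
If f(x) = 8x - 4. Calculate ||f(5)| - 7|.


f(5) = 36
|36| = 36
|36 - 7| = 29

29


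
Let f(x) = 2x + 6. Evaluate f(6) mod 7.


f(6) = 18
18 mod 7 = 4

4


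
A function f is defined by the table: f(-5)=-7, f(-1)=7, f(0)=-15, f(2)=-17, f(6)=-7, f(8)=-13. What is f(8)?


Reading from the table at x = 8

-13


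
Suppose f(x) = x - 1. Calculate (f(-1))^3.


f(-1) = -2
(-2)^3 = -8

-8


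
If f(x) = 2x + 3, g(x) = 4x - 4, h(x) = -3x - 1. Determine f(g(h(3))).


h(3) = -10
g(-10) = -44
f(-44) = -85

-85


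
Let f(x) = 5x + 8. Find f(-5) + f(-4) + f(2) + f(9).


f(-5) = -17
f(-4) = -12
f(2) = 18
f(9) = 53
Sum = 42

42


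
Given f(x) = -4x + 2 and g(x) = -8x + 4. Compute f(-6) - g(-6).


f(-6) = 26
g(-6) = 52
Difference = -26

-26


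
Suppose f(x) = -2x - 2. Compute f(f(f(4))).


-38


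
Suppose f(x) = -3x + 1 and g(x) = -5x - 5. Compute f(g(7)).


121


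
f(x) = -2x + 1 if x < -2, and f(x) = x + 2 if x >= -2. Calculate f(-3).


-3 satisfies x < -2
f(-3) = 7

7


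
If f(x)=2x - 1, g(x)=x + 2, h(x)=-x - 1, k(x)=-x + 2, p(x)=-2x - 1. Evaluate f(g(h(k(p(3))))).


p(3) = -7
k(-7) = 9
h(9) = -10
g(-10) = -8
f(-8) = -17

-17


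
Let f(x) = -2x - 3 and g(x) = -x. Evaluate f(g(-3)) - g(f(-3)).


f(g(-3)) = -9
g(f(-3)) = -3
Difference = -6

-6


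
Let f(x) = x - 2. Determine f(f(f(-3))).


f(-3) = -5
f(-5) = -7
f(-7) = -9

-9


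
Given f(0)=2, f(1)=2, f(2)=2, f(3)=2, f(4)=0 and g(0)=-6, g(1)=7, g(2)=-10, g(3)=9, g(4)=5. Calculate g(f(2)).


f(2) = 2
g(2) = -10

-10


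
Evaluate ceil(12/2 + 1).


12/2 = 6
6 + 1 = 7
ceil(7) = 7

7


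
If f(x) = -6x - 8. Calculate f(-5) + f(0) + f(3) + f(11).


f(-5) = 22
f(0) = -8
f(3) = -26
f(11) = -74
Sum = -86

-86


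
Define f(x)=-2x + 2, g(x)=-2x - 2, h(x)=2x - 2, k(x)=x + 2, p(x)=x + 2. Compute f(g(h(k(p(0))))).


p(0) = 2
k(2) = 4
h(4) = 6
g(6) = -14
f(-14) = 30

30


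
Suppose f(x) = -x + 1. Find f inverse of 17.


Solve -x + 1 = 17
x = (17 - 1) / (-1) = -16

-16


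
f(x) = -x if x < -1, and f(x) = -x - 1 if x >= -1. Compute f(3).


3 satisfies x >= -1
f(3) = -4

-4


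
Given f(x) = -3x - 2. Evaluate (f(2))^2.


64


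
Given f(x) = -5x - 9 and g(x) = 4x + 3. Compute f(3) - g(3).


f(3) = -24
g(3) = 15
Difference = -39

-39


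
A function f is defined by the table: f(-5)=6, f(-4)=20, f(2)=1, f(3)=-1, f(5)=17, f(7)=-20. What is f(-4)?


Reading from the table at x = -4

20


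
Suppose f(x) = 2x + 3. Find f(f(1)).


13


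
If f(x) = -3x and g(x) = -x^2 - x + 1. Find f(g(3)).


g(3) = -11
f(-11) = 33

33
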